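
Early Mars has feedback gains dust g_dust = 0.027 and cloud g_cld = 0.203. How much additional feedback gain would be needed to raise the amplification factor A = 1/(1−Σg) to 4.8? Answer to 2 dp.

Current total gain = 0.23.
Target gain for A = 4.8: g* = 1 − 1/4.8 = 0.7917.
Additional gain needed = 0.7917 − 0.23 = 0.56.

0.56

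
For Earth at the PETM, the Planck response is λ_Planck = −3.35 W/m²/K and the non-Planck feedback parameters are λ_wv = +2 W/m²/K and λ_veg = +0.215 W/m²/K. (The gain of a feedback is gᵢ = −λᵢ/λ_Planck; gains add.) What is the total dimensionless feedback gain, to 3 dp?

Convert to gains: g_wv = 2/3.35 = 0.597; g_veg = 0.215/3.35 = 0.06418.
Total gain g = 0.66118.

0.661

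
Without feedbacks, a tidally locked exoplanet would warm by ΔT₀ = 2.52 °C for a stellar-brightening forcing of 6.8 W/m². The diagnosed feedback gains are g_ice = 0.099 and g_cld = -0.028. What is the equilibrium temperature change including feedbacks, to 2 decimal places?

Total gain g = 0.099 − 0.028 = 0.071.
Amplification A = 1/(1 − 0.071) = 1.076.
ΔT = 2.52 × 1.076 = 2.71 °C.

2.71 °C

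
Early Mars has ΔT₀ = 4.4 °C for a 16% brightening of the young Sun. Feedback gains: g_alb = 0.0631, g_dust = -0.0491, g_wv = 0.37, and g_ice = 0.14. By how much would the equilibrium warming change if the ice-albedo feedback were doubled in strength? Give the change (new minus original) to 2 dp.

Original: g = 0.524, ΔT = 4.4/(1−0.524) = 9.2437 °C.
With doubled ice-albedo: g' = 0.664, ΔT' = 4.4/(1−0.664) = 13.0952 °C.
Change = 13.0952 − 9.2437 = 3.85 °C.

3.85 °C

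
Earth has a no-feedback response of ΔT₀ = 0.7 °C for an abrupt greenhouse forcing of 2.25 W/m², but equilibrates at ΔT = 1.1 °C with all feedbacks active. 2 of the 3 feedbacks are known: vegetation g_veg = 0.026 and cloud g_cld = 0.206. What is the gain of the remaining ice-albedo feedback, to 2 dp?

Amplification A = ΔT/ΔT₀ = 1.1/0.7 = 1.571.
Total gain g = 1 − 1/A = 1 − 1/1.571 = 0.3635.
Known gains sum to 0.026 + 0.206 = 0.232.
g_ice = 0.3635 − 0.232 = 0.13.

0.13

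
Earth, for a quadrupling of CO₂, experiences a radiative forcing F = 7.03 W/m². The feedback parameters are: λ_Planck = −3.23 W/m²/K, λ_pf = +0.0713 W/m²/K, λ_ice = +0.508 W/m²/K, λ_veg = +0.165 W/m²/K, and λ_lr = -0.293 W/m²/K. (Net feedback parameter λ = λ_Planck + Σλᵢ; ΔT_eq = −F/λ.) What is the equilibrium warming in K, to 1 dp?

2.5 K

Net feedback parameter λ = (−3.23) + (+0.0713) + (+0.508) + (+0.165) + (-0.293) = -2.7787 W/m²/K.
ΔT = −F/λ = −7.03/(-2.7787) = 2.5 K.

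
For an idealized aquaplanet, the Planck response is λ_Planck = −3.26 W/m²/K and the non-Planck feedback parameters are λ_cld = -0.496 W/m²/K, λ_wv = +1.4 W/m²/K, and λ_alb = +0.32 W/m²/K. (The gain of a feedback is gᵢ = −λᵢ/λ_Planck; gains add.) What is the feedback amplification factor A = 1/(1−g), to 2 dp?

1.60

Convert to gains: g_cld = -0.496/3.26 = -0.1521; g_wv = 1.4/3.26 = 0.4294; g_alb = 0.32/3.26 = 0.09816.
Total gain g = 0.37546.
A = 1/(1 − 0.37546) = 1.60.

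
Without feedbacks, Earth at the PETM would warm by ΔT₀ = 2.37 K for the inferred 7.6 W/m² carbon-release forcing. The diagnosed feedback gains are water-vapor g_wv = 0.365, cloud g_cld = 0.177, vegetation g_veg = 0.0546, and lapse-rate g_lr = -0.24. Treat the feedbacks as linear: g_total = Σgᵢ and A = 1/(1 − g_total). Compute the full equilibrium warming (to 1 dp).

Total gain g = 0.365 + 0.177 + 0.0546 − 0.24 = 0.3566.
Amplification A = 1/(1 − 0.3566) = 1.554.
ΔT = 2.37 × 1.554 = 3.7 K.

3.7 K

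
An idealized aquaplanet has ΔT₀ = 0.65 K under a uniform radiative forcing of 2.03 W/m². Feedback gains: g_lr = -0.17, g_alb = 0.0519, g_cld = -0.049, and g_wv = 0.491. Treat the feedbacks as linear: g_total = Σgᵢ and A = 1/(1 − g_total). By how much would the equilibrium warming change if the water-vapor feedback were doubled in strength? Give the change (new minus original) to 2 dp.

2.55 K

Original: g = 0.3239, ΔT = 0.65/(1−0.3239) = 0.9614 K.
With doubled water-vapor: g' = 0.8149, ΔT' = 0.65/(1−0.8149) = 3.5116 K.
Change = 3.5116 − 0.9614 = 2.55 K.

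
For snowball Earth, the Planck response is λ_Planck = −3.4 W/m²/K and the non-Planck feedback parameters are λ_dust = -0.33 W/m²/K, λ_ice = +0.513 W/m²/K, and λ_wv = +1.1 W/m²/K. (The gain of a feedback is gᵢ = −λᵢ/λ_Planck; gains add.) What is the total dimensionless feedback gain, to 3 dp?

0.377

Convert to gains: g_dust = -0.33/3.4 = -0.09706; g_ice = 0.513/3.4 = 0.1509; g_wv = 1.1/3.4 = 0.3235.
Total gain g = 0.37734.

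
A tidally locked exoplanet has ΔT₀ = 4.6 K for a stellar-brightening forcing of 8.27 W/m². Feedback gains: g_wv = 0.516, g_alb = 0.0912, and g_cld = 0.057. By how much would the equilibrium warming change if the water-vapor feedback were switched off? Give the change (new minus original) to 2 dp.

-8.30 K

Original: g = 0.6642, ΔT = 4.6/(1−0.6642) = 13.6986 K.
Without water-vapor: g' = 0.1482, ΔT' = 4.6/(1−0.1482) = 5.4003 K.
Change = 5.4003 − 13.6986 = -8.30 K.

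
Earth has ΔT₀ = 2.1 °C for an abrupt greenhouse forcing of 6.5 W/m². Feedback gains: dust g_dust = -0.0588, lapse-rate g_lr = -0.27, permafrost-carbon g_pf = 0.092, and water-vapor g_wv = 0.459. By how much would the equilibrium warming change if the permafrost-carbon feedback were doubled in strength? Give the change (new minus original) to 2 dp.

Original: g = 0.2222, ΔT = 2.1/(1−0.2222) = 2.6999 °C.
With doubled permafrost-carbon: g' = 0.3142, ΔT' = 2.1/(1−0.3142) = 3.0621 °C.
Change = 3.0621 − 2.6999 = 0.36 °C.

0.36 °C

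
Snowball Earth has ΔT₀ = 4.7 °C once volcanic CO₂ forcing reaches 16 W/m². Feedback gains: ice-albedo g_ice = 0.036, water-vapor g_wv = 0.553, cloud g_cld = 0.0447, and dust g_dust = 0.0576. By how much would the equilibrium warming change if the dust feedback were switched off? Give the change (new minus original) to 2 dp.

-2.39 °C

Original: g = 0.6913, ΔT = 4.7/(1−0.6913) = 15.2251 °C.
Without dust: g' = 0.6337, ΔT' = 4.7/(1−0.6337) = 12.8310 °C.
Change = 12.8310 − 15.2251 = -2.39 °C.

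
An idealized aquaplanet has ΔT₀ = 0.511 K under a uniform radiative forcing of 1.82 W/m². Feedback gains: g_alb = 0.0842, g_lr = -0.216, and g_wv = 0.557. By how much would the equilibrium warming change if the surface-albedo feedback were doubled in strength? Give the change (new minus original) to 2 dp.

0.15 K

Original: g = 0.4252, ΔT = 0.511/(1−0.4252) = 0.8890 K.
With doubled surface-albedo: g' = 0.5094, ΔT' = 0.511/(1−0.5094) = 1.0416 K.
Change = 1.0416 − 0.8890 = 0.15 K.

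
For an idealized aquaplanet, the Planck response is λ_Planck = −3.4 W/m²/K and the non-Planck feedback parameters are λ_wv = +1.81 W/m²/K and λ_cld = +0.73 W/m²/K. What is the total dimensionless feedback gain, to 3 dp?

Convert to gains: g_wv = 1.81/3.4 = 0.5324; g_cld = 0.73/3.4 = 0.2147.
Total gain g = 0.7471.

0.747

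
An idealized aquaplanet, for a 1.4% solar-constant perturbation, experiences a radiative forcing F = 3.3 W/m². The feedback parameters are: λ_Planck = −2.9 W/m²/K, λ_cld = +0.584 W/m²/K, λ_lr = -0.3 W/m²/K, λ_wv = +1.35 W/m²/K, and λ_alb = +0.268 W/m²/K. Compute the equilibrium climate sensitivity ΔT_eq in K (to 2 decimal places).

Net feedback parameter λ = (−2.9) + (+0.584) + (-0.3) + (+1.35) + (+0.268) = -0.998 W/m²/K.
ΔT = −F/λ = −3.3/(-0.998) = 3.31 K.

3.31 K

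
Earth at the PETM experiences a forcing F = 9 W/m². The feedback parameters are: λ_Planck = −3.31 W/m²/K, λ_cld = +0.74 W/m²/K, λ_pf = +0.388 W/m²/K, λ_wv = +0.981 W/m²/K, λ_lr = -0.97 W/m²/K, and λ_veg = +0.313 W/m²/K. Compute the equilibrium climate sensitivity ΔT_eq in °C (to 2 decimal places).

4.84 °C

Net feedback parameter λ = (−3.31) + (+0.74) + (+0.388) + (+0.981) + (-0.97) + (+0.313) = -1.858 W/m²/K.
ΔT = −F/λ = −9/(-1.858) = 4.84 °C.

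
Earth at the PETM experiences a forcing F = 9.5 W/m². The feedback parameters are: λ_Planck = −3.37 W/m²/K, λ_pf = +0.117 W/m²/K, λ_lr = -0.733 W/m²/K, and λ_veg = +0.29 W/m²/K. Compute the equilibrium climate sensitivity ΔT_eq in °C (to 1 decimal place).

2.6 °C

Net feedback parameter λ = (−3.37) + (+0.117) + (-0.733) + (+0.29) = -3.696 W/m²/K.
ΔT = −F/λ = −9.5/(-3.696) = 2.6 °C.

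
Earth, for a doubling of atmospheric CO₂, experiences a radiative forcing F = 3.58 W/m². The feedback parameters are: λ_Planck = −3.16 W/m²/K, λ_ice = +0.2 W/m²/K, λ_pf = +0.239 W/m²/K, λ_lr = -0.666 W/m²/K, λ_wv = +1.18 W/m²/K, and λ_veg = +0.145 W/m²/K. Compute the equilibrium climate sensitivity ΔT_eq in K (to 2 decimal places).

Net feedback parameter λ = (−3.16) + (+0.2) + (+0.239) + (-0.666) + (+1.18) + (+0.145) = -2.062 W/m²/K.
ΔT = −F/λ = −3.58/(-2.062) = 1.74 K.

1.74 K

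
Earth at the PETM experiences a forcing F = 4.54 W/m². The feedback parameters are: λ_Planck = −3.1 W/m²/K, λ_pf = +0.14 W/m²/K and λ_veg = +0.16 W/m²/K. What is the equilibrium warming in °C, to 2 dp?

Net feedback parameter λ = (−3.1) + (+0.14) + (+0.16) = -2.8 W/m²/K.
ΔT = −F/λ = −4.54/(-2.8) = 1.62 °C.

1.62 °C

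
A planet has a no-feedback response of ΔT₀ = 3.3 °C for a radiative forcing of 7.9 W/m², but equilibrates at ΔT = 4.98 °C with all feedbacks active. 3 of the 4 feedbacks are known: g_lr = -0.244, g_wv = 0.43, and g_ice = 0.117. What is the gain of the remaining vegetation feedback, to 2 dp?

Amplification A = ΔT/ΔT₀ = 4.98/3.3 = 1.509.
Total gain g = 1 − 1/A = 1 − 1/1.509 = 0.3373.
Known gains sum to -0.244 + 0.43 + 0.117 = 0.303.
g_veg = 0.3373 − 0.303 = 0.03.

0.03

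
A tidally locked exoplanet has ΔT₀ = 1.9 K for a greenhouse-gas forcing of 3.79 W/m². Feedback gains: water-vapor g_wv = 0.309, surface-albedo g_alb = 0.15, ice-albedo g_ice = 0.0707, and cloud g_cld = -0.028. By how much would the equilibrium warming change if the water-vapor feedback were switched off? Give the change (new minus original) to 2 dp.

Original: g = 0.5017, ΔT = 1.9/(1−0.5017) = 3.8130 K.
Without water-vapor: g' = 0.1927, ΔT' = 1.9/(1−0.1927) = 2.3535 K.
Change = 2.3535 − 3.8130 = -1.46 K.

-1.46 K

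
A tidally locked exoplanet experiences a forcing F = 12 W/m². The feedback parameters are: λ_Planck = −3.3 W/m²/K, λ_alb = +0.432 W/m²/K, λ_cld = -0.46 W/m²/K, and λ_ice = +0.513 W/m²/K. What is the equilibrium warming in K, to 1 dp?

4.3 K

Net feedback parameter λ = (−3.3) + (+0.432) + (-0.46) + (+0.513) = -2.815 W/m²/K.
ΔT = −F/λ = −12/(-2.815) = 4.3 K.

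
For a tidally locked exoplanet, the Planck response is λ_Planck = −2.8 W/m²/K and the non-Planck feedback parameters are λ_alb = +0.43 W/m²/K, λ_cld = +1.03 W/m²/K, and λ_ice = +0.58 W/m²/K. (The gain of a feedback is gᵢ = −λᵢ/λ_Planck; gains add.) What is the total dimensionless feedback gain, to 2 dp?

Convert to gains: g_alb = 0.43/2.8 = 0.1536; g_cld = 1.03/2.8 = 0.3679; g_ice = 0.58/2.8 = 0.2071.
Total gain g = 0.7286.

0.73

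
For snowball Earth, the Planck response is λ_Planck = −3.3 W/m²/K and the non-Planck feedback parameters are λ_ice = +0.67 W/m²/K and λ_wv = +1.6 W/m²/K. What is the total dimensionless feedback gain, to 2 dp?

Convert to gains: g_ice = 0.67/3.3 = 0.203; g_wv = 1.6/3.3 = 0.4848.
Total gain g = 0.6878.

0.69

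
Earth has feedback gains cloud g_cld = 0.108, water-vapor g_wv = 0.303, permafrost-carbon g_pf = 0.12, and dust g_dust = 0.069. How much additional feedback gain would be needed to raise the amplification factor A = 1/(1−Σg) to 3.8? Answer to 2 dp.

Current total gain = 0.6.
Target gain for A = 3.8: g* = 1 − 1/3.8 = 0.7368.
Additional gain needed = 0.7368 − 0.6 = 0.14.

0.14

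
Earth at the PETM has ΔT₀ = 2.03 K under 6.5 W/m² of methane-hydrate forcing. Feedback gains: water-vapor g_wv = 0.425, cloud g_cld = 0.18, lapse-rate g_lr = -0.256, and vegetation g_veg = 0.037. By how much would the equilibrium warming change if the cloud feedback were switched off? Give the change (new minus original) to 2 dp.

-0.75 K

Original: g = 0.386, ΔT = 2.03/(1−0.386) = 3.3062 K.
Without cloud: g' = 0.206, ΔT' = 2.03/(1−0.206) = 2.5567 K.
Change = 2.5567 − 3.3062 = -0.75 K.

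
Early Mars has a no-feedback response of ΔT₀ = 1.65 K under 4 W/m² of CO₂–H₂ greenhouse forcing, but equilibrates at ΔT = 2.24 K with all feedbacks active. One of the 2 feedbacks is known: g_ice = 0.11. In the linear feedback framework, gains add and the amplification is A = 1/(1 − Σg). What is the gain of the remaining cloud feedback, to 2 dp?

Amplification A = ΔT/ΔT₀ = 2.24/1.65 = 1.358.
Total gain g = 1 − 1/A = 1 − 1/1.358 = 0.2636.
The known gain is 0.11.
g_cld = 0.2636 − 0.11 = 0.15.

0.15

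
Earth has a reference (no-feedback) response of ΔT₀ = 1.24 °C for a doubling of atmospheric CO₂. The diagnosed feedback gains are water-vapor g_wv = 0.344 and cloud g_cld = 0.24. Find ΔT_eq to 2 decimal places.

2.98 °C

Total gain g = 0.344 + 0.24 = 0.584.
Amplification A = 1/(1 − 0.584) = 2.404.
ΔT = 1.24 × 2.404 = 2.98 °C.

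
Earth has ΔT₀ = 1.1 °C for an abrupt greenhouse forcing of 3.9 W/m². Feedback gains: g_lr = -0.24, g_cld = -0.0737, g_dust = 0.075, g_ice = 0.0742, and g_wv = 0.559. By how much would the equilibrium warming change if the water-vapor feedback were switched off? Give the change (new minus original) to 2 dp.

Original: g = 0.3945, ΔT = 1.1/(1−0.3945) = 1.8167 °C.
Without water-vapor: g' = -0.1645, ΔT' = 1.1/(1+0.1645) = 0.9446 °C.
Change = 0.9446 − 1.8167 = -0.87 °C.

-0.87 °C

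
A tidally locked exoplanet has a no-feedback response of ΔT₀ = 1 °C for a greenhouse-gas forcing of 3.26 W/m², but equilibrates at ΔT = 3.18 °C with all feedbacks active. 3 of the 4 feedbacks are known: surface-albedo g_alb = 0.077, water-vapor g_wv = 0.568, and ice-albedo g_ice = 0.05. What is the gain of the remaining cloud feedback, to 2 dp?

-0.01

Amplification A = ΔT/ΔT₀ = 3.18/1 = 3.18.
Total gain g = 1 − 1/A = 1 − 1/3.18 = 0.6855.
Known gains sum to 0.077 + 0.568 + 0.05 = 0.695.
g_cld = 0.6855 − 0.695 = -0.01.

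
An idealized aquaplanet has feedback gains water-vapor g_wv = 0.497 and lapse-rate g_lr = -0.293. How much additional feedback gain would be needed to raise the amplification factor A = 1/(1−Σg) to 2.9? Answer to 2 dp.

Current total gain = 0.204.
Target gain for A = 2.9: g* = 1 − 1/2.9 = 0.6552.
Additional gain needed = 0.6552 − 0.204 = 0.45.

0.45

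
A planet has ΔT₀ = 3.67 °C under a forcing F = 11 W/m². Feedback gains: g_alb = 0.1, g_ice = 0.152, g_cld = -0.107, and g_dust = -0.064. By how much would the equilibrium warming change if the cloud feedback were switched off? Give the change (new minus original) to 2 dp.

Original: g = 0.081, ΔT = 3.67/(1−0.081) = 3.9935 °C.
Without cloud: g' = 0.188, ΔT' = 3.67/(1−0.188) = 4.5197 °C.
Change = 4.5197 − 3.9935 = 0.53 °C.

0.53 °C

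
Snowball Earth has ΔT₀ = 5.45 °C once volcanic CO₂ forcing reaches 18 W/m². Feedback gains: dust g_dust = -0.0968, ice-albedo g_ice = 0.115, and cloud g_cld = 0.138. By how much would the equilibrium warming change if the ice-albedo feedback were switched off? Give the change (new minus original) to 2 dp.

-0.77 °C

Original: g = 0.1562, ΔT = 5.45/(1−0.1562) = 6.4589 °C.
Without ice-albedo: g' = 0.0412, ΔT' = 5.45/(1−0.0412) = 5.6842 °C.
Change = 5.6842 − 6.4589 = -0.77 °C.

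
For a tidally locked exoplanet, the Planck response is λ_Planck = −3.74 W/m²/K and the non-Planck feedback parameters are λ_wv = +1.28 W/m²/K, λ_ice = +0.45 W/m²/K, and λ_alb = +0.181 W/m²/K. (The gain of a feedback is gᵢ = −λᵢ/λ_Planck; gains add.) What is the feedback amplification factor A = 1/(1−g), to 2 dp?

2.04

Convert to gains: g_wv = 1.28/3.74 = 0.3422; g_ice = 0.45/3.74 = 0.1203; g_alb = 0.181/3.74 = 0.0484.
Total gain g = 0.5109.
A = 1/(1 − 0.5109) = 2.04.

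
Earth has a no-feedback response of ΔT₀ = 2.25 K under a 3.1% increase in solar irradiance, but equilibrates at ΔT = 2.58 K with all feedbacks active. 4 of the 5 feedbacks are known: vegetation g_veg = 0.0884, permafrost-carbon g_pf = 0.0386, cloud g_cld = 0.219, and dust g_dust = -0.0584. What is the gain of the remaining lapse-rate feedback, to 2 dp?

-0.16

Amplification A = ΔT/ΔT₀ = 2.58/2.25 = 1.147.
Total gain g = 1 − 1/A = 1 − 1/1.147 = 0.1282.
Known gains sum to 0.0884 + 0.0386 + 0.219 − 0.0584 = 0.2876.
g_lr = 0.1282 − 0.2876 = -0.16.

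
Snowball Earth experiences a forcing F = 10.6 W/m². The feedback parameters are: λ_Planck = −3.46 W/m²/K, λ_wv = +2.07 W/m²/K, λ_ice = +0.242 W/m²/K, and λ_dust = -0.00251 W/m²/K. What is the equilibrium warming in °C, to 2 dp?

Net feedback parameter λ = (−3.46) + (+2.07) + (+0.242) + (-0.00251) = -1.15051 W/m²/K.
ΔT = −F/λ = −10.6/(-1.15051) = 9.21 °C.

9.21 °C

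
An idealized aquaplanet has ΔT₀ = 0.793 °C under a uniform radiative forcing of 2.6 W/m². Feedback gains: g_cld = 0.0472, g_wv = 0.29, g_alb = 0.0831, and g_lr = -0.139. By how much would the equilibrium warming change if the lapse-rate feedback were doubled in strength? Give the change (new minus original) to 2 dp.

Original: g = 0.2813, ΔT = 0.793/(1−0.2813) = 1.1034 °C.
With doubled lapse-rate: g' = 0.1423, ΔT' = 0.793/(1−0.1423) = 0.9246 °C.
Change = 0.9246 − 1.1034 = -0.18 °C.

-0.18 °C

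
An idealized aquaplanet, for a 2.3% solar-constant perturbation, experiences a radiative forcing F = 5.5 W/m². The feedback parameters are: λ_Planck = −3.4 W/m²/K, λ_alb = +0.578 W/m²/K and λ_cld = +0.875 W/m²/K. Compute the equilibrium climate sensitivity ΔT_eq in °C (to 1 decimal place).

2.8 °C

Net feedback parameter λ = (−3.4) + (+0.578) + (+0.875) = -1.947 W/m²/K.
ΔT = −F/λ = −5.5/(-1.947) = 2.8 °C.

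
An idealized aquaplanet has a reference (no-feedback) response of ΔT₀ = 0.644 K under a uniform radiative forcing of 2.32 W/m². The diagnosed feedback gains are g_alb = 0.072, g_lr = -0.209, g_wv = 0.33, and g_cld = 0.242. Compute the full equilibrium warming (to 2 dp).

Total gain g = 0.072 − 0.209 + 0.33 + 0.242 = 0.435.
Amplification A = 1/(1 − 0.435) = 1.77.
ΔT = 0.644 × 1.77 = 1.14 K.

1.14 K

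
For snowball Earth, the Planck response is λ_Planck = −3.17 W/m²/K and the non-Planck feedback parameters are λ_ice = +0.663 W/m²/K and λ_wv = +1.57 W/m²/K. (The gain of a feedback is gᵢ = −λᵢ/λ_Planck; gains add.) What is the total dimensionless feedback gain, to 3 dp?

0.704

Convert to gains: g_ice = 0.663/3.17 = 0.2091; g_wv = 1.57/3.17 = 0.4953.
Total gain g = 0.7044.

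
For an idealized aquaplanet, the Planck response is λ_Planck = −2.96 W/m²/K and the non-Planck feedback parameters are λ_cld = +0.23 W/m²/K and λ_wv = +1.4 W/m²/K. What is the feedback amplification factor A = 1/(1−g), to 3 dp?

2.226

Convert to gains: g_cld = 0.23/2.96 = 0.0777; g_wv = 1.4/2.96 = 0.473.
Total gain g = 0.5507.
A = 1/(1 − 0.5507) = 2.226.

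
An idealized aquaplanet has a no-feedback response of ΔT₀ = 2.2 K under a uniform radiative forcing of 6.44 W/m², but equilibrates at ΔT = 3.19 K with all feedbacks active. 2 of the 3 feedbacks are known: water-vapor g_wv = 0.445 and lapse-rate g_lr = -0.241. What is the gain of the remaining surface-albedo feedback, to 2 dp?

0.11

Amplification A = ΔT/ΔT₀ = 3.19/2.2 = 1.45.
Total gain g = 1 − 1/A = 1 − 1/1.45 = 0.3103.
Known gains sum to 0.445 − 0.241 = 0.204.
g_alb = 0.3103 − 0.204 = 0.11.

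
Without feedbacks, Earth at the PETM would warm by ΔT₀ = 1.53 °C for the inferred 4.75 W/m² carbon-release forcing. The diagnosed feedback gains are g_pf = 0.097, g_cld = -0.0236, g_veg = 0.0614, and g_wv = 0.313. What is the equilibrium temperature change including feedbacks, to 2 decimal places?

2.77 °C

Total gain g = 0.097 − 0.0236 + 0.0614 + 0.313 = 0.4478.
Amplification A = 1/(1 − 0.4478) = 1.811.
ΔT = 1.53 × 1.811 = 2.77 °C.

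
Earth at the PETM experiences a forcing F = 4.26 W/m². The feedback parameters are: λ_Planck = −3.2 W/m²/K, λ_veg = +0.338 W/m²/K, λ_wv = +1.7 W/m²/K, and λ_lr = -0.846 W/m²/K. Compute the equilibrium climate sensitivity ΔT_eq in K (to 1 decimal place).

Net feedback parameter λ = (−3.2) + (+0.338) + (+1.7) + (-0.846) = -2.008 W/m²/K.
ΔT = −F/λ = −4.26/(-2.008) = 2.1 K.

2.1 K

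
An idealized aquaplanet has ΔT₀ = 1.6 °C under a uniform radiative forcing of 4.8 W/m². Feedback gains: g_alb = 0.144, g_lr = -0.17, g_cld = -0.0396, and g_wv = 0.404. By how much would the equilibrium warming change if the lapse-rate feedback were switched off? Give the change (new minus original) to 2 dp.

0.84 °C

Original: g = 0.3384, ΔT = 1.6/(1−0.3384) = 2.4184 °C.
Without lapse-rate: g' = 0.5084, ΔT' = 1.6/(1−0.5084) = 3.2547 °C.
Change = 3.2547 − 2.4184 = 0.84 °C.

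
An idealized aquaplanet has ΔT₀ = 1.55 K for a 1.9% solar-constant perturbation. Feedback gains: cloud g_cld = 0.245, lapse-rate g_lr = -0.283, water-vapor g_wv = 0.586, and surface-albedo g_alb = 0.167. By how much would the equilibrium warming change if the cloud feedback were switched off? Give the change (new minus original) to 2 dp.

Original: g = 0.715, ΔT = 1.55/(1−0.715) = 5.4386 K.
Without cloud: g' = 0.47, ΔT' = 1.55/(1−0.47) = 2.9245 K.
Change = 2.9245 − 5.4386 = -2.51 K.

-2.51 K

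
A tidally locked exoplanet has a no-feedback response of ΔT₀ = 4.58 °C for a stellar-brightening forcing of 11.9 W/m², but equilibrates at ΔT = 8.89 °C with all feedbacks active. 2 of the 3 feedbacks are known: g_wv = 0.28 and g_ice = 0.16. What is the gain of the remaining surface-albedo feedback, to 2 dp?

0.04

Amplification A = ΔT/ΔT₀ = 8.89/4.58 = 1.941.
Total gain g = 1 − 1/A = 1 − 1/1.941 = 0.4848.
Known gains sum to 0.28 + 0.16 = 0.44.
g_alb = 0.4848 − 0.44 = 0.04.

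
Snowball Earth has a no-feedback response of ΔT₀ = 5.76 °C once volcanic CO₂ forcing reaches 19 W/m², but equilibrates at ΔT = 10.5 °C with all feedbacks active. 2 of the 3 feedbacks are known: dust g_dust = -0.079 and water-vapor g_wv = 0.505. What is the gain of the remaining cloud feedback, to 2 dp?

Amplification A = ΔT/ΔT₀ = 10.5/5.76 = 1.823.
Total gain g = 1 − 1/A = 1 − 1/1.823 = 0.4515.
Known gains sum to -0.079 + 0.505 = 0.426.
g_cld = 0.4515 − 0.426 = 0.03.

0.03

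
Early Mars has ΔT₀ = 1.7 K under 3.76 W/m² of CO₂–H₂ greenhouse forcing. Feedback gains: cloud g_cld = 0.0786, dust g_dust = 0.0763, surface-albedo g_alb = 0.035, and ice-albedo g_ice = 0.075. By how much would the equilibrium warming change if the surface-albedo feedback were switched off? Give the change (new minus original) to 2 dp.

Original: g = 0.2649, ΔT = 1.7/(1−0.2649) = 2.3126 K.
Without surface-albedo: g' = 0.2299, ΔT' = 1.7/(1−0.2299) = 2.2075 K.
Change = 2.2075 − 2.3126 = -0.11 K.

-0.11 K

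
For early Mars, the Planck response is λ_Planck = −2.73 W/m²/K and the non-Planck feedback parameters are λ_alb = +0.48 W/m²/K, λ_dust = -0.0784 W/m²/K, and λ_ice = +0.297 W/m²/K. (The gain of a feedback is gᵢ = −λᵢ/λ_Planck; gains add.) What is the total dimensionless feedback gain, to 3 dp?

0.256

Convert to gains: g_alb = 0.48/2.73 = 0.1758; g_dust = -0.0784/2.73 = -0.02872; g_ice = 0.297/2.73 = 0.1088.
Total gain g = 0.25588.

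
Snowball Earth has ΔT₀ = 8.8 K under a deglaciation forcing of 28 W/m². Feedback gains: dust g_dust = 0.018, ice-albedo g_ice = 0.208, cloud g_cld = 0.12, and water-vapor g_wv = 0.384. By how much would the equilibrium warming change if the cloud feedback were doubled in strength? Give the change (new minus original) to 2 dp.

Original: g = 0.73, ΔT = 8.8/(1−0.73) = 32.5926 K.
With doubled cloud: g' = 0.85, ΔT' = 8.8/(1−0.85) = 58.6667 K.
Change = 58.6667 − 32.5926 = 26.07 K.

26.07 K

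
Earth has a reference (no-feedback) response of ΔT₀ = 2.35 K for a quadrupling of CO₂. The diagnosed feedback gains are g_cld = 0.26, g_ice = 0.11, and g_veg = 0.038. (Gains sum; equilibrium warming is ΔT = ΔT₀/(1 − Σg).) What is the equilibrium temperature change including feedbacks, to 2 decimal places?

Total gain g = 0.26 + 0.11 + 0.038 = 0.408.
Amplification A = 1/(1 − 0.408) = 1.689.
ΔT = 2.35 × 1.689 = 3.97 K.

3.97 K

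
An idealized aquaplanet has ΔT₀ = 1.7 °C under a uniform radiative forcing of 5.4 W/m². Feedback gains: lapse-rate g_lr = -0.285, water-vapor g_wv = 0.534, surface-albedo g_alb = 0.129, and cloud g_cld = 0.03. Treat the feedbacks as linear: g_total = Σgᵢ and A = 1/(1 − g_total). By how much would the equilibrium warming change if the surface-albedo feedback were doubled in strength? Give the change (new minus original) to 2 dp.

0.80 °C

Original: g = 0.408, ΔT = 1.7/(1−0.408) = 2.8716 °C.
With doubled surface-albedo: g' = 0.537, ΔT' = 1.7/(1−0.537) = 3.6717 °C.
Change = 3.6717 − 2.8716 = 0.80 °C.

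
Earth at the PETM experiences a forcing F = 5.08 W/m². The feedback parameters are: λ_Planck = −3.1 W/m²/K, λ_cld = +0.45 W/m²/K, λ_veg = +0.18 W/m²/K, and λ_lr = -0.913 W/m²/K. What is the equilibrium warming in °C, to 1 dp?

Net feedback parameter λ = (−3.1) + (+0.45) + (+0.18) + (-0.913) = -3.383 W/m²/K.
ΔT = −F/λ = −5.08/(-3.383) = 1.5 °C.

1.5 °C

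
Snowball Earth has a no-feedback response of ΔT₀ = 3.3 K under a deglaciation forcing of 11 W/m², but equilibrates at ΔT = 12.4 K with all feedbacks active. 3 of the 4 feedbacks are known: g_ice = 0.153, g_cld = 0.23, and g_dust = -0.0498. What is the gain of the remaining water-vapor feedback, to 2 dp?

Amplification A = ΔT/ΔT₀ = 12.4/3.3 = 3.758.
Total gain g = 1 − 1/A = 1 − 1/3.758 = 0.7339.
Known gains sum to 0.153 + 0.23 − 0.0498 = 0.3332.
g_wv = 0.7339 − 0.3332 = 0.40.

0.40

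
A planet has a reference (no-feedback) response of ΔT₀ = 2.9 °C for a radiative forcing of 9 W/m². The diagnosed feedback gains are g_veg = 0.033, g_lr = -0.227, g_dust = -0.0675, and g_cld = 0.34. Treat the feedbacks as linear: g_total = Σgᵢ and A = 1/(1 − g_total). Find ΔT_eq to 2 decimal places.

Total gain g = 0.033 − 0.227 − 0.0675 + 0.34 = 0.0785.
Amplification A = 1/(1 − 0.0785) = 1.085.
ΔT = 2.9 × 1.085 = 3.15 °C.

3.15 °C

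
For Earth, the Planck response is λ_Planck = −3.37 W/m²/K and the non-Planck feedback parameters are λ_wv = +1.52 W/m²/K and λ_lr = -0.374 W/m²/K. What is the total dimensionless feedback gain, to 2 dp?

0.34

Convert to gains: g_wv = 1.52/3.37 = 0.451; g_lr = -0.374/3.37 = -0.111.
Total gain g = 0.34.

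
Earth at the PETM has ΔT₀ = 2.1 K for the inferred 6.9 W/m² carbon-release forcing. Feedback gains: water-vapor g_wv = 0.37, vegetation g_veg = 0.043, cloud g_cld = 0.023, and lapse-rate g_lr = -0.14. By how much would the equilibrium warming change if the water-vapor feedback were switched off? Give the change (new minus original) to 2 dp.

Original: g = 0.296, ΔT = 2.1/(1−0.296) = 2.9830 K.
Without water-vapor: g' = -0.074, ΔT' = 2.1/(1+0.074) = 1.9553 K.
Change = 1.9553 − 2.9830 = -1.03 K.

-1.03 K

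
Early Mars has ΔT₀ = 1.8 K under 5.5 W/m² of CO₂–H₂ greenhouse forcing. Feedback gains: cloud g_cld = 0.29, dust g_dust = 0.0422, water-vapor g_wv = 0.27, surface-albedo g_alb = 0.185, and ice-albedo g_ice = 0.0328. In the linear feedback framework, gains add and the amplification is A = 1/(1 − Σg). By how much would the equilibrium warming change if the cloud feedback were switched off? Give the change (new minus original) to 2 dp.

-6.17 K

Original: g = 0.82, ΔT = 1.8/(1−0.82) = 10.0000 K.
Without cloud: g' = 0.53, ΔT' = 1.8/(1−0.53) = 3.8298 K.
Change = 3.8298 − 10.0000 = -6.17 K.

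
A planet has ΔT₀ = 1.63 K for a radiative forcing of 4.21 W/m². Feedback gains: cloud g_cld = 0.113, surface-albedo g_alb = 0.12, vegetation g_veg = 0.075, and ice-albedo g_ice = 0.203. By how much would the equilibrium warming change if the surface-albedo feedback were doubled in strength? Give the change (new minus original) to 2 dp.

Original: g = 0.511, ΔT = 1.63/(1−0.511) = 3.3333 K.
With doubled surface-albedo: g' = 0.631, ΔT' = 1.63/(1−0.631) = 4.4173 K.
Change = 4.4173 − 3.3333 = 1.08 K.

1.08 K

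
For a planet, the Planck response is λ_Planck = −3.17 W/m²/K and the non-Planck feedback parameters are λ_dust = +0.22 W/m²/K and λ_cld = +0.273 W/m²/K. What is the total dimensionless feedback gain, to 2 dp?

0.16

Convert to gains: g_dust = 0.22/3.17 = 0.0694; g_cld = 0.273/3.17 = 0.08612.
Total gain g = 0.15552.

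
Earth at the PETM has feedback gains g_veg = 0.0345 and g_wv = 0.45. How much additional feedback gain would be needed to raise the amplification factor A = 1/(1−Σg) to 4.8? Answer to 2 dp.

Current total gain = 0.4845.
Target gain for A = 4.8: g* = 1 − 1/4.8 = 0.7917.
Additional gain needed = 0.7917 − 0.4845 = 0.31.

0.31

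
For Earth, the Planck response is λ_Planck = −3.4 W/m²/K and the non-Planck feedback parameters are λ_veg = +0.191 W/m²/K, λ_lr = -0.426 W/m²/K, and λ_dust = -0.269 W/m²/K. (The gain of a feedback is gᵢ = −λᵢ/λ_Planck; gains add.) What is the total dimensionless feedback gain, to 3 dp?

-0.148

Convert to gains: g_veg = 0.191/3.4 = 0.05618; g_lr = -0.426/3.4 = -0.1253; g_dust = -0.269/3.4 = -0.07912.
Total gain g = -0.14824.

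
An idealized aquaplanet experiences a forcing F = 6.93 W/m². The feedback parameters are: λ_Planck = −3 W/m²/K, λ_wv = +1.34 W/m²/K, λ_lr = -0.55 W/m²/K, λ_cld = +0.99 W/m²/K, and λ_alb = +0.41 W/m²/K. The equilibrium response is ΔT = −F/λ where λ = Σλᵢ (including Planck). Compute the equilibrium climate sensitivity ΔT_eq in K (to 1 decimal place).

Net feedback parameter λ = (−3) + (+1.34) + (-0.55) + (+0.99) + (+0.41) = -0.81 W/m²/K.
ΔT = −F/λ = −6.93/(-0.81) = 8.6 K.

8.6 K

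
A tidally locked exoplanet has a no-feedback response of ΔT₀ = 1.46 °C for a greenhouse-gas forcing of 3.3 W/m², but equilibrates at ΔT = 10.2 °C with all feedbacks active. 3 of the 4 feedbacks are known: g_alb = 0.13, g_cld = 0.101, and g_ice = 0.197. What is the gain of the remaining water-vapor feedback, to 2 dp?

0.43

Amplification A = ΔT/ΔT₀ = 10.2/1.46 = 6.986.
Total gain g = 1 − 1/A = 1 − 1/6.986 = 0.8569.
Known gains sum to 0.13 + 0.101 + 0.197 = 0.428.
g_wv = 0.8569 − 0.428 = 0.43.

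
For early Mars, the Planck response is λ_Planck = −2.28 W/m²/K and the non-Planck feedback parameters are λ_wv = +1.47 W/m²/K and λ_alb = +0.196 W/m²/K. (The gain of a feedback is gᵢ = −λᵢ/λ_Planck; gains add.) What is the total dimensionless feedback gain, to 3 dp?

Convert to gains: g_wv = 1.47/2.28 = 0.6447; g_alb = 0.196/2.28 = 0.08596.
Total gain g = 0.73066.

0.731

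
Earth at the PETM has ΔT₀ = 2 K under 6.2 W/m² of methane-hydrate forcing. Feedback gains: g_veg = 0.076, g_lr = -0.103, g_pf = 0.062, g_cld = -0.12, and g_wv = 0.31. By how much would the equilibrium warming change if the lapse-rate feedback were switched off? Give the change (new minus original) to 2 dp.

Original: g = 0.225, ΔT = 2/(1−0.225) = 2.5806 K.
Without lapse-rate: g' = 0.328, ΔT' = 2/(1−0.328) = 2.9762 K.
Change = 2.9762 − 2.5806 = 0.40 K.

0.40 K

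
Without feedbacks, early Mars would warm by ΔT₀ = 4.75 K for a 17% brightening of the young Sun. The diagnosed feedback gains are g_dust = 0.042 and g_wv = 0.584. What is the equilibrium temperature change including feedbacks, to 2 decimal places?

Total gain g = 0.042 + 0.584 = 0.626.
Amplification A = 1/(1 − 0.626) = 2.674.
ΔT = 4.75 × 2.674 = 12.70 K.

12.70 K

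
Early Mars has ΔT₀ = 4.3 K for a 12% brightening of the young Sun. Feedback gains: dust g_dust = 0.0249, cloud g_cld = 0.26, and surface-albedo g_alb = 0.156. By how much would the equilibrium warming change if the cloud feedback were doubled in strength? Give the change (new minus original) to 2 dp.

Original: g = 0.4409, ΔT = 4.3/(1−0.4409) = 7.6909 K.
With doubled cloud: g' = 0.7009, ΔT' = 4.3/(1−0.7009) = 14.3765 K.
Change = 14.3765 − 7.6909 = 6.69 K.

6.69 K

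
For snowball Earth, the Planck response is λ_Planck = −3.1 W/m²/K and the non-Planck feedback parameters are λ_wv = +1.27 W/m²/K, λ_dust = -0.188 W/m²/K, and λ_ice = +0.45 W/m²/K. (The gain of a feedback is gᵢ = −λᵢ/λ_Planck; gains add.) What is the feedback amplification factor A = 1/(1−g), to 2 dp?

Convert to gains: g_wv = 1.27/3.1 = 0.4097; g_dust = -0.188/3.1 = -0.06065; g_ice = 0.45/3.1 = 0.1452.
Total gain g = 0.49425.
A = 1/(1 − 0.49425) = 1.98.

1.98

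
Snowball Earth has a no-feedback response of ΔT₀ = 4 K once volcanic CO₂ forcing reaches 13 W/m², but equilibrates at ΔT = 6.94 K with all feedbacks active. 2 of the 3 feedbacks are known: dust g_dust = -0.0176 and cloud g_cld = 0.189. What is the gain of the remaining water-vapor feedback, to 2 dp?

0.25

Amplification A = ΔT/ΔT₀ = 6.94/4 = 1.735.
Total gain g = 1 − 1/A = 1 − 1/1.735 = 0.4236.
Known gains sum to -0.0176 + 0.189 = 0.1714.
g_wv = 0.4236 − 0.1714 = 0.25.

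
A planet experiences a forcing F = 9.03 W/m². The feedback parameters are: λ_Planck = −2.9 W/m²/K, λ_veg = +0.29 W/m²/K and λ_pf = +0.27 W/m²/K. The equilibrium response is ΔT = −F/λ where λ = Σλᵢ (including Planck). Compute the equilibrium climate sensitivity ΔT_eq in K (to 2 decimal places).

Net feedback parameter λ = (−2.9) + (+0.29) + (+0.27) = -2.34 W/m²/K.
ΔT = −F/λ = −9.03/(-2.34) = 3.86 K.

3.86 K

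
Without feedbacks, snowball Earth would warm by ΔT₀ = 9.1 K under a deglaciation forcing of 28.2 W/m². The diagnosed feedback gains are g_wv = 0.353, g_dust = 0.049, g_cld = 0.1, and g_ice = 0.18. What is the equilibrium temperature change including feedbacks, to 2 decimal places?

28.62 K

Total gain g = 0.353 + 0.049 + 0.1 + 0.18 = 0.682.
Amplification A = 1/(1 − 0.682) = 3.145.
ΔT = 9.1 × 3.145 = 28.62 K.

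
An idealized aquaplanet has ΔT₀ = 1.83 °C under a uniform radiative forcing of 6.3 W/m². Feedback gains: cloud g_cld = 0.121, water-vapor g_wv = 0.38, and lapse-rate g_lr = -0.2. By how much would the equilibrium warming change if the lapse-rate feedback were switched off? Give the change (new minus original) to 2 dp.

Original: g = 0.301, ΔT = 1.83/(1−0.301) = 2.6180 °C.
Without lapse-rate: g' = 0.501, ΔT' = 1.83/(1−0.501) = 3.6673 °C.
Change = 3.6673 − 2.6180 = 1.05 °C.

1.05 °C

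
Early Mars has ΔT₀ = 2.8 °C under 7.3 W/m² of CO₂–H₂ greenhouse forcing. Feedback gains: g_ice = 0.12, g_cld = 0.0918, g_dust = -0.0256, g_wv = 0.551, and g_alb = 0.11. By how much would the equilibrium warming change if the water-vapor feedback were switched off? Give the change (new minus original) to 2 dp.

-14.35 °C

Original: g = 0.8472, ΔT = 2.8/(1−0.8472) = 18.3246 °C.
Without water-vapor: g' = 0.2962, ΔT' = 2.8/(1−0.2962) = 3.9784 °C.
Change = 3.9784 − 18.3246 = -14.35 °C.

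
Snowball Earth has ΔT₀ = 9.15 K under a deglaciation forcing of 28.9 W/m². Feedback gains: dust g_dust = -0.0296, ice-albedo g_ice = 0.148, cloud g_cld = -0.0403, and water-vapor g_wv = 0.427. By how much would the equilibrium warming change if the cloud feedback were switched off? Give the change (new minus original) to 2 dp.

Original: g = 0.5051, ΔT = 9.15/(1−0.5051) = 18.4886 K.
Without cloud: g' = 0.5454, ΔT' = 9.15/(1−0.5454) = 20.1276 K.
Change = 20.1276 − 18.4886 = 1.64 K.

1.64 K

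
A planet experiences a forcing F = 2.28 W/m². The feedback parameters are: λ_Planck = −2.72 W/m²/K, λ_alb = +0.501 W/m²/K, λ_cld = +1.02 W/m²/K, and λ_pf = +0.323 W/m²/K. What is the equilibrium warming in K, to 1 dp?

Net feedback parameter λ = (−2.72) + (+0.501) + (+1.02) + (+0.323) = -0.876 W/m²/K.
ΔT = −F/λ = −2.28/(-0.876) = 2.6 K.

2.6 K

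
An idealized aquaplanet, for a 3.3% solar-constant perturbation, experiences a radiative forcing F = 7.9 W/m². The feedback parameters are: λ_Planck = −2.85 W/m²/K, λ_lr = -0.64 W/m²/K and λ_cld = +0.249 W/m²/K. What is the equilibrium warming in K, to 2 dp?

2.44 K

Net feedback parameter λ = (−2.85) + (-0.64) + (+0.249) = -3.241 W/m²/K.
ΔT = −F/λ = −7.9/(-3.241) = 2.44 K.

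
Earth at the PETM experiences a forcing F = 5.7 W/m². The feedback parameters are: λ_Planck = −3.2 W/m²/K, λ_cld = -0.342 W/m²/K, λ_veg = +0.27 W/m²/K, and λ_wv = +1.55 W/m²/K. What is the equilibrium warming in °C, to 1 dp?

Net feedback parameter λ = (−3.2) + (-0.342) + (+0.27) + (+1.55) = -1.722 W/m²/K.
ΔT = −F/λ = −5.7/(-1.722) = 3.3 °C.

3.3 °C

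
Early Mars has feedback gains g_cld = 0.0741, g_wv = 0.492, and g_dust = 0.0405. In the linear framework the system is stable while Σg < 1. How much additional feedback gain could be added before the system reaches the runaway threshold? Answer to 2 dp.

Current total gain = 0.0741 + 0.492 + 0.0405 = 0.6066.
Margin to runaway = 1 − 0.6066 = 0.39.

0.39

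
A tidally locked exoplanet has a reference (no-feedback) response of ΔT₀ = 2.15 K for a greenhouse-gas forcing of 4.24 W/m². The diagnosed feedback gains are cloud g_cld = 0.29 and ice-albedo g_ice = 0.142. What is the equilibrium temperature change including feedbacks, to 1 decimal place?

3.8 K

Total gain g = 0.29 + 0.142 = 0.432.
Amplification A = 1/(1 − 0.432) = 1.761.
ΔT = 2.15 × 1.761 = 3.8 K.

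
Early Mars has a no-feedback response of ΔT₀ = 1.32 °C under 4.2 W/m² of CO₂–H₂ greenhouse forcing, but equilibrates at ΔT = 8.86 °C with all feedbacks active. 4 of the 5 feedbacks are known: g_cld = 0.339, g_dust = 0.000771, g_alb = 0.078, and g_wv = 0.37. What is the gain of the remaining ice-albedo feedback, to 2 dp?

Amplification A = ΔT/ΔT₀ = 8.86/1.32 = 6.712.
Total gain g = 1 − 1/A = 1 − 1/6.712 = 0.851.
Known gains sum to 0.339 + 0.000771 + 0.078 + 0.37 = 0.787771.
g_ice = 0.851 − 0.787771 = 0.06.

0.06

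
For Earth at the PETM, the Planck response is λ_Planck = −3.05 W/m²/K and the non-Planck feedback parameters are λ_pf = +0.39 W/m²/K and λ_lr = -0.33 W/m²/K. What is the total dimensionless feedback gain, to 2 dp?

Convert to gains: g_pf = 0.39/3.05 = 0.1279; g_lr = -0.33/3.05 = -0.1082.
Total gain g = 0.0197.

0.02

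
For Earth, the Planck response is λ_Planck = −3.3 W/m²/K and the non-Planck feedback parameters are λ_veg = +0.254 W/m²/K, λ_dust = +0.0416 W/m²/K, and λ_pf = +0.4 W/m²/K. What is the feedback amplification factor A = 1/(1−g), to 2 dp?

1.27

Convert to gains: g_veg = 0.254/3.3 = 0.07697; g_dust = 0.0416/3.3 = 0.01261; g_pf = 0.4/3.3 = 0.1212.
Total gain g = 0.21078.
A = 1/(1 − 0.21078) = 1.27.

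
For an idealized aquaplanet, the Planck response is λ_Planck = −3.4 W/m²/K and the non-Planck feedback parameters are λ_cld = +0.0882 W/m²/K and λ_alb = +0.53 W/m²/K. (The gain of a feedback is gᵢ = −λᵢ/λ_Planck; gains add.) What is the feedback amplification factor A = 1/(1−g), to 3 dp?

1.222

Convert to gains: g_cld = 0.0882/3.4 = 0.02594; g_alb = 0.53/3.4 = 0.1559.
Total gain g = 0.18184.
A = 1/(1 − 0.18184) = 1.222.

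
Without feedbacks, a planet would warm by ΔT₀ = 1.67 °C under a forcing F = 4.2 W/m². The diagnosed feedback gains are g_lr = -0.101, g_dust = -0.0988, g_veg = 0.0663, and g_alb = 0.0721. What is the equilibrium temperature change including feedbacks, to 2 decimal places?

1.57 °C

Total gain g = -0.101 − 0.0988 + 0.0663 + 0.0721 = -0.0614.
Amplification A = 1/(1 + 0.0614) = 0.9422.
ΔT = 1.67 × 0.9422 = 1.57 °C.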